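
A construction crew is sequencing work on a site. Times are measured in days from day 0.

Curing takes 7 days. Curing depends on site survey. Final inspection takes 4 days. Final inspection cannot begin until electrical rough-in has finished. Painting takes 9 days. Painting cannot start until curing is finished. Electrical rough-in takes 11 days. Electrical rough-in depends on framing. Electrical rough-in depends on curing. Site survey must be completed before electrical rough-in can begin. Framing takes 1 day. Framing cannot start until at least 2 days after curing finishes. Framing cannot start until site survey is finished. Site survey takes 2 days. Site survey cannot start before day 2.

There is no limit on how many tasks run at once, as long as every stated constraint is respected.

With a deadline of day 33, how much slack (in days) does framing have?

4

After its own release at day 2, site survey can start at day 2 and finishes at day 4.
Curing waits on site survey (finishes day 4), so it starts at day 4 and finishes at 4 + 7 = day 11.
Framing cannot start until curing (finishes day 11, plus 2-day gap → day 13); site survey (finishes day 4). The controlling bound is day 13, so framing finishes at 13 + 1 = day 14.

Working backward from the deadline:
To finish by day 33, final inspection (duration 4) must start no later than day 29.
Electrical rough-in feeds into final inspection (must start by day 29); so electrical rough-in must finish by day 29 and therefore start by day 18.
Framing feeds into electrical rough-in (must start by day 18); so framing must finish by day 18 and therefore start by day 17.
So framing can start as early as day 13 and as late as day 17, giving 17 − 13 = 4 days of slack.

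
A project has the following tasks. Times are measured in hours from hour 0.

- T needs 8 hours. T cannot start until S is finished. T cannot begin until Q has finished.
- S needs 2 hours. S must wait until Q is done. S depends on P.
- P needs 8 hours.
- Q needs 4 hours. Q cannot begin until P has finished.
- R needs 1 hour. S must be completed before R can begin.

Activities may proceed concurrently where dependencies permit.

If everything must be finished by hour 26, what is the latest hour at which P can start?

R must finish by hour 26; it takes 1 hour, so it must start by 26 − 1 = hour 25.
To finish by hour 26, T (duration 8) must start no later than hour 18.
S must finish in time for R (must start by hour 25); T (must start by hour 18). The tightest is hour 18, so S must start by 18 − 2 = hour 16.
For Q: S (must start by hour 16); T (must start by hour 18). The most restrictive is hour 16; with a 4-hour duration, Q must start by hour 12.
For P: Q (must start by hour 12); S (must start by hour 16). The most restrictive is hour 12; with an 8-hour duration, P must start by hour 4.

4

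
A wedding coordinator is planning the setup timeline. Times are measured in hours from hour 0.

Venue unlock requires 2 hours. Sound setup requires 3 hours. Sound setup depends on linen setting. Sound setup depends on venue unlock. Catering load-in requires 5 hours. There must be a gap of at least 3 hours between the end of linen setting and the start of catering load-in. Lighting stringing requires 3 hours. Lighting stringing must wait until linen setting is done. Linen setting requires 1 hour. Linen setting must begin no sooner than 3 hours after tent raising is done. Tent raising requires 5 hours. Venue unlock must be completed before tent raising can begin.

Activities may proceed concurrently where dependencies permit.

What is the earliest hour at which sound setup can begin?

Venue unlock has no prerequisites, so it starts at hour 0 and finishes at hour 2.
Tent raising waits on venue unlock (finishes hour 2), so it starts at hour 2 and finishes at 2 + 5 = hour 7.
Linen setting waits on tent raising (finishes hour 7, plus 3-hour gap → hour 10), so it starts at hour 10 and finishes at 10 + 1 = hour 11.
Sound setup waits on linen setting (finishes hour 11); venue unlock (finishes hour 2). The latest of these is hour 11, which is the earliest sound setup can start.

11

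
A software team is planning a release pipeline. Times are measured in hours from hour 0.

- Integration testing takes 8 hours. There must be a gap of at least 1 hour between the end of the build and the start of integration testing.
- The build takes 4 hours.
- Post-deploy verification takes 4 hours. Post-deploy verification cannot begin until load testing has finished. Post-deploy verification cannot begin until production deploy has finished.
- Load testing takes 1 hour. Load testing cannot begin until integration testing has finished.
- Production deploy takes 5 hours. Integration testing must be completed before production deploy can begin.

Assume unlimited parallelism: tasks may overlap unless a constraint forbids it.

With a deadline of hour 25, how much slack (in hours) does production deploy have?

The build can start immediately at hour 0; it finishes at hour 4.
Integration testing cannot begin until the build (finishes hour 4, plus 1-hour gap → hour 5). It runs from hour 5 to 5 + 8 = hour 13.
After integration testing (finishes hour 13), production deploy can start at hour 13 and finishes at hour 18.

Working backward from the deadline:
Nothing follows post-deploy verification; the deadline of hour 25 is its only limit. It must start by 25 − 4 = hour 21.
Production deploy has to be done before post-deploy verification (must start by hour 21). That means finishing by hour 21, i.e. starting by 21 − 5 = hour 16.
So production deploy can start as early as hour 13 and as late as hour 16, giving 16 − 13 = 3 hours of slack.

3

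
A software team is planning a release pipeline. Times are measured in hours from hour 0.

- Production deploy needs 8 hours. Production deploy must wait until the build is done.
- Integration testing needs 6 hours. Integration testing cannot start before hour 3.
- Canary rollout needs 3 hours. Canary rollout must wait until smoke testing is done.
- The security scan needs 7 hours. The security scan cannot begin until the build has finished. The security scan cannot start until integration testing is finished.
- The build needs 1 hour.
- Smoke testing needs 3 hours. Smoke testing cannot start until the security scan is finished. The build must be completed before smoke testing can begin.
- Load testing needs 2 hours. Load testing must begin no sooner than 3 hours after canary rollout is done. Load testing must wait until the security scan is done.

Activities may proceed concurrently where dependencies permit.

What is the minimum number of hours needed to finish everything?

27

Integration testing waits on its own release at hour 3, so it starts at hour 3 and finishes at 3 + 6 = hour 9.
The build can start immediately at hour 0; it finishes at hour 1.
Production deploy cannot begin until the build (finishes hour 1). It runs from hour 1 to 1 + 8 = hour 9.
The security scan needs all of the build (finishes hour 1); integration testing (finishes hour 9). That puts its earliest start at hour 9; it finishes at 9 + 7 = hour 16.
Smoke testing has to wait for the security scan (finishes hour 16); the build (finishes hour 1). The latest of these is hour 16, so smoke testing runs hour 16 to 16 + 3 = hour 19.
After smoke testing (finishes hour 19), canary rollout can start at hour 19 and finishes at hour 22.
For load testing: canary rollout (finishes hour 22, plus 3-hour gap → hour 25); the security scan (finishes hour 16). Taking the maximum gives a start of hour 25, and it finishes at 25 + 2 = hour 27.
All tasks are finished once the last one completes. Finish times: The build at 1, Integration testing at 9, The security scan at 16, Smoke testing at 19, Canary rollout at 22, Load testing at 27, Production deploy at 9. The latest is hour 27.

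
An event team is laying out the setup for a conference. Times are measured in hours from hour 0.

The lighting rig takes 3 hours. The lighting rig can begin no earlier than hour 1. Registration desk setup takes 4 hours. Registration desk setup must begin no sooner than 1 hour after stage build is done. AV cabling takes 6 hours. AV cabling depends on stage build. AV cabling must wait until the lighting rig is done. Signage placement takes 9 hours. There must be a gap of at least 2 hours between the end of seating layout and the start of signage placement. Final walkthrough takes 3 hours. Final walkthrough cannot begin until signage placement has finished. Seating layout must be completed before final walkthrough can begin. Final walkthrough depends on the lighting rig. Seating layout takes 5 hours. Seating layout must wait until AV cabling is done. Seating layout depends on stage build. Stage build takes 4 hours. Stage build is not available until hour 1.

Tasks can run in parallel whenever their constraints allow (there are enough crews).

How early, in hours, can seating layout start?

11

The lighting rig waits on its own release at hour 1, so it starts at hour 1 and finishes at 1 + 3 = hour 4.
Stage build cannot begin until its own release at hour 1. It runs from hour 1 to 1 + 4 = hour 5.
AV cabling cannot start until stage build (finishes hour 5); the lighting rig (finishes hour 4). The controlling bound is hour 5, so AV cabling finishes at 5 + 6 = hour 11.
Seating layout waits on AV cabling (finishes hour 11); stage build (finishes hour 5). The latest of these is hour 11, which is the earliest seating layout can start.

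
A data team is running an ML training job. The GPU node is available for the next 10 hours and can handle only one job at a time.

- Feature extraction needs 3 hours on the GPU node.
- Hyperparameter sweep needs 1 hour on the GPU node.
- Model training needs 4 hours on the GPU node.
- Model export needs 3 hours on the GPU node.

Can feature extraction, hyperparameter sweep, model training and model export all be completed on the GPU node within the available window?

No

Running back to back, the jobs need 3 + 1 + 4 + 3 = 11 hours on the GPU node.
Since 11 > 10, they cannot all fit.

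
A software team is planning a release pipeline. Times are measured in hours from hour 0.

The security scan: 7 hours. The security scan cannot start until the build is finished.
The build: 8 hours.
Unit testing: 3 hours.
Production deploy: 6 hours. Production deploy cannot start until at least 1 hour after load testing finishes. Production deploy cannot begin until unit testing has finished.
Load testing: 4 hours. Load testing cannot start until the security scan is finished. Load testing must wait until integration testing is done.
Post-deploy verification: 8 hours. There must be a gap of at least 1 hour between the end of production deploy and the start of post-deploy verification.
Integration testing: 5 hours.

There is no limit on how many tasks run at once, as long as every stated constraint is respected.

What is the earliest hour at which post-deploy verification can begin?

Nothing blocks integration testing, so it runs from hour 0 to hour 5.
Nothing blocks unit testing, so it runs from hour 0 to hour 3.
The build has no prerequisites, so it starts at hour 0 and finishes at hour 8.
After the build (finishes hour 8), the security scan can start at hour 8 and finishes at hour 15.
Load testing has to wait for the security scan (finishes hour 15); integration testing (finishes hour 5). The latest of these is hour 15, so load testing runs hour 15 to 15 + 4 = hour 19.
Production deploy cannot start until load testing (finishes hour 19, plus 1-hour gap → hour 20); unit testing (finishes hour 3). The controlling bound is hour 20, so production deploy finishes at 20 + 6 = hour 26.
Post-deploy verification waits on production deploy (finishes hour 26, plus 1-hour gap → hour 27), so the earliest it can start is hour 27.

27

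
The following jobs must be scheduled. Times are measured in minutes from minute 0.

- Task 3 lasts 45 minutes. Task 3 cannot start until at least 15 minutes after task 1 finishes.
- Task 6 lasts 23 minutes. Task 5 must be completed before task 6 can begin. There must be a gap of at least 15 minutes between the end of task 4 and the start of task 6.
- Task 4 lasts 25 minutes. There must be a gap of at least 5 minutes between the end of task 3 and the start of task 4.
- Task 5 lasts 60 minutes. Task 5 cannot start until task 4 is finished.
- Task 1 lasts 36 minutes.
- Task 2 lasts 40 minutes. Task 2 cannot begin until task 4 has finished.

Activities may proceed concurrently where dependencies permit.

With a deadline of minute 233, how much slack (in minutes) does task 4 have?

24

Nothing blocks task 1, so it runs from minute 0 to minute 36.
After task 1 (finishes minute 36, plus 15-minute gap → minute 51), task 3 can start at minute 51 and finishes at minute 96.
Task 4 waits on task 3 (finishes minute 96, plus 5-minute gap → minute 101), so it starts at minute 101 and finishes at 101 + 25 = minute 126.

Working backward from the deadline:
Task 2 has no dependents, so it just needs to finish by minute 233. Starting by 233 − 40 = minute 193 achieves that.
Nothing follows task 6; the deadline of minute 233 is its only limit. It must start by 233 − 23 = minute 210.
Task 5 must finish before task 6 (must start by minute 210). With a 60-minute duration, task 5 must start by 210 − 60 = minute 150.
Task 4 has several dependents: task 2 (must start by minute 193); task 5 (must start by minute 150); task 6 (must start by minute 210, minus 15-minute gap → minute 195). The earliest of those limits is minute 150, so task 4 must start by 150 − 25 = minute 125.
So task 4 can start as early as minute 101 and as late as minute 125, giving 125 − 101 = 24 minutes of slack.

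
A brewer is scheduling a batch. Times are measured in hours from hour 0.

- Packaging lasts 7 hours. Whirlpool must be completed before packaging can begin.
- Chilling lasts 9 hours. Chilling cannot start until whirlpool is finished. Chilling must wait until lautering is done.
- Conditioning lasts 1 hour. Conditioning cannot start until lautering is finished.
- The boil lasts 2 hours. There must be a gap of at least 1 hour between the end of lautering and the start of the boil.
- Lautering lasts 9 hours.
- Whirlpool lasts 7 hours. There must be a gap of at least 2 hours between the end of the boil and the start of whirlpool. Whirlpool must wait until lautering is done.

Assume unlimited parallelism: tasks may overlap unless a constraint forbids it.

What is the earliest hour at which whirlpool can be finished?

Nothing blocks lautering, so it runs from hour 0 to hour 9.
The boil cannot begin until lautering (finishes hour 9, plus 1-hour gap → hour 10). It runs from hour 10 to 10 + 2 = hour 12.
For whirlpool: the boil (finishes hour 12, plus 2-hour gap → hour 14); lautering (finishes hour 9). Taking the maximum gives a start of hour 14, and it finishes at 14 + 7 = hour 21.

21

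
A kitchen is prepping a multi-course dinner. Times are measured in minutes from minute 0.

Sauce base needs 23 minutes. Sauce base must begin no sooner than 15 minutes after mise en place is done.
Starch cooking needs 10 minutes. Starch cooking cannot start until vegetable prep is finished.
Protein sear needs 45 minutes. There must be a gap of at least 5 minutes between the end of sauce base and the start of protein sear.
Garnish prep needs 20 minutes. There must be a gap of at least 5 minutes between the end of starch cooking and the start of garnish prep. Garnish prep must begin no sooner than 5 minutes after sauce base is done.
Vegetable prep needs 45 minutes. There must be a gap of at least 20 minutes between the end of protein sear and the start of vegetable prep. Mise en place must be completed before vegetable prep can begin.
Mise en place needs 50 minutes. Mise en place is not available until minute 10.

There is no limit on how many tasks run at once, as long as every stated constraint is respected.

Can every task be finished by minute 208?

No

Mise en place cannot begin until its own release at minute 10. It runs from minute 10 to 10 + 50 = minute 60.
After mise en place (finishes minute 60, plus 15-minute gap → minute 75), sauce base can start at minute 75 and finishes at minute 98.
Protein sear cannot begin until sauce base (finishes minute 98, plus 5-minute gap → minute 103). It runs from minute 103 to 103 + 45 = minute 148.
Vegetable prep cannot start until protein sear (finishes minute 148, plus 20-minute gap → minute 168); mise en place (finishes minute 60). The controlling bound is minute 168, so vegetable prep finishes at 168 + 45 = minute 213.
After vegetable prep (finishes minute 213), starch cooking can start at minute 213 and finishes at minute 223.
Garnish prep has to wait for starch cooking (finishes minute 223, plus 5-minute gap → minute 228); sauce base (finishes minute 98, plus 5-minute gap → minute 103). The latest of these is minute 228, so garnish prep runs minute 228 to 228 + 20 = minute 248.
The earliest everything can be done is minute 248, which is after the deadline of 208, so it is not possible.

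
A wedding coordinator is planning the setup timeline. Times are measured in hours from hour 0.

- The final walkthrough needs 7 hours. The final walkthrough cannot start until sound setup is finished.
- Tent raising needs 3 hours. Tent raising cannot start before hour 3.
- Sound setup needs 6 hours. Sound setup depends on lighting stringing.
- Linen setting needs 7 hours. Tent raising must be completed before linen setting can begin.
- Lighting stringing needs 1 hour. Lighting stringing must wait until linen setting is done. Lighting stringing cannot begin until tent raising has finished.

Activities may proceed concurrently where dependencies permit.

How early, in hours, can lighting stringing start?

Tent raising cannot begin until its own release at hour 3. It runs from hour 3 to 3 + 3 = hour 6.
Linen setting waits on tent raising (finishes hour 6), so it starts at hour 6 and finishes at 6 + 7 = hour 13.
Lighting stringing waits on linen setting (finishes hour 13); tent raising (finishes hour 6). The latest of these is hour 13, which is the earliest lighting stringing can start.

13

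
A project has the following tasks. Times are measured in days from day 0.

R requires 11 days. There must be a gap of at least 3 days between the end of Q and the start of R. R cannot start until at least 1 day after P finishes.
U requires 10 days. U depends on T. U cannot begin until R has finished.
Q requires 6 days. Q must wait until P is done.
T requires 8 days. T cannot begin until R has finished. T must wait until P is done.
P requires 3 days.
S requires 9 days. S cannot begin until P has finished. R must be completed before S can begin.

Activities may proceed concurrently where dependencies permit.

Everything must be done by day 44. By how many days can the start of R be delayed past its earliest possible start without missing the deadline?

P can start immediately at day 0; it finishes at day 3.
Q waits on P (finishes day 3), so it starts at day 3 and finishes at 3 + 6 = day 9.
R has to wait for Q (finishes day 9, plus 3-day gap → day 12); P (finishes day 3, plus 1-day gap → day 4). The latest of these is day 12, so R runs day 12 to 12 + 11 = day 23.

Working backward from the deadline:
S has no dependents, so it just needs to finish by day 44. Starting by 44 − 9 = day 35 achieves that.
Nothing follows U; the deadline of day 44 is its only limit. It must start by 44 − 10 = day 34.
T must finish before U (must start by day 34). With an 8-day duration, T must start by 34 − 8 = day 26.
R has several dependents: S (must start by day 35); T (must start by day 26); U (must start by day 34). The earliest of those limits is day 26, so R must start by 26 − 11 = day 15.
So R can start as early as day 12 and as late as day 15, giving 15 − 12 = 3 days of slack.

3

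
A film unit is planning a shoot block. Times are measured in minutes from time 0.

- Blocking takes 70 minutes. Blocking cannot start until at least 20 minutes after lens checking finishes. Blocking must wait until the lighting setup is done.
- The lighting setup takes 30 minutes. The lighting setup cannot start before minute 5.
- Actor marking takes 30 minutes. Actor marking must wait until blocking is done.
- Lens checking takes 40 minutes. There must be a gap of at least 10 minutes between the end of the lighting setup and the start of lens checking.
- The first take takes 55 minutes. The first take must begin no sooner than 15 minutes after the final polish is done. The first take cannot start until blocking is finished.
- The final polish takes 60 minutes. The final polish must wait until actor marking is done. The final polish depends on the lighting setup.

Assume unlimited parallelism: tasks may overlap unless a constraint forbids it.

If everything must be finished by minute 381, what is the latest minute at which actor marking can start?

Nothing follows the first take; the deadline of minute 381 is its only limit. It must start by 381 − 55 = minute 326.
The final polish feeds into the first take (must start by minute 326, minus 15-minute gap → minute 311); so the final polish must finish by minute 311 and therefore start by minute 251.
Actor marking has to be done before the final polish (must start by minute 251). That means finishing by minute 251, i.e. starting by 251 − 30 = minute 221.

221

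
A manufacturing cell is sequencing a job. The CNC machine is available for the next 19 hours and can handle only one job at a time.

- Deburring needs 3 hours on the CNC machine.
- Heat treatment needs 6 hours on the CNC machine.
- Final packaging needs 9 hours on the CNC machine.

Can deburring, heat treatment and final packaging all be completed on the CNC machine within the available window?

Yes

Running back to back, the jobs need 3 + 6 + 9 = 18 hours on the CNC machine.
Since 18 ≤ 19, they fit within the window.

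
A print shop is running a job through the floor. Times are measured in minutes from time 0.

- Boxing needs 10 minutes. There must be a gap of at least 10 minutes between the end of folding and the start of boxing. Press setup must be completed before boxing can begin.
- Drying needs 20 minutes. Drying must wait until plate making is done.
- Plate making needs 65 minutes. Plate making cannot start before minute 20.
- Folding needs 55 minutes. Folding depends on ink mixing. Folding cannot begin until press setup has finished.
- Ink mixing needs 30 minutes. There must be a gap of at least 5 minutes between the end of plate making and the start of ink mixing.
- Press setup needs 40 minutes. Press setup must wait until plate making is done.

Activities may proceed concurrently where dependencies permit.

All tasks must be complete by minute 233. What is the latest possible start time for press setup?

Boxing must finish by minute 233; it takes 10 minutes, so it must start by 233 − 10 = minute 223.
Folding must finish before boxing (must start by minute 223, minus 10-minute gap → minute 213). With a 55-minute duration, folding must start by 213 − 55 = minute 158.
For press setup: folding (must start by minute 158); boxing (must start by minute 223). The most restrictive is minute 158; with a 40-minute duration, press setup must start by minute 118.

118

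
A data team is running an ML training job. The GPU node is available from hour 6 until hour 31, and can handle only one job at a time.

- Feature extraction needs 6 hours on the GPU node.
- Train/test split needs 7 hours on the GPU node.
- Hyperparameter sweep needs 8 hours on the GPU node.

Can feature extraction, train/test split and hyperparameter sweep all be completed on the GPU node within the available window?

Yes

The GPU node window is 31 − 6 = 25 hours.
Running back to back, the jobs need 6 + 7 + 8 = 21 hours on the GPU node.
Since 21 ≤ 25, they fit within the window.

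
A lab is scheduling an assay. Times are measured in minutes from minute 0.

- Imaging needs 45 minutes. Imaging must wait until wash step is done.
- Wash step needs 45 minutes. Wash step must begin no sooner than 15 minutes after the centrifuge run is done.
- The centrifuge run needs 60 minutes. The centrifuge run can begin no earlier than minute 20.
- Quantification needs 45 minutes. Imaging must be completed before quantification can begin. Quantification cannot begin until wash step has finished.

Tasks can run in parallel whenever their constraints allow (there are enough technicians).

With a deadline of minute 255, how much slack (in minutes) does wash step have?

The centrifuge run waits on its own release at minute 20, so it starts at minute 20 and finishes at 20 + 60 = minute 80.
Wash step waits on the centrifuge run (finishes minute 80, plus 15-minute gap → minute 95), so it starts at minute 95 and finishes at 95 + 45 = minute 140.

Working backward from the deadline:
Nothing follows quantification; the deadline of minute 255 is its only limit. It must start by 255 − 45 = minute 210.
Imaging has to be done before quantification (must start by minute 210). That means finishing by minute 210, i.e. starting by 210 − 45 = minute 165.
For wash step: imaging (must start by minute 165); quantification (must start by minute 210). The most restrictive is minute 165; with a 45-minute duration, wash step must start by minute 120.
So wash step can start as early as minute 95 and as late as minute 120, giving 120 − 95 = 25 minutes of slack.

25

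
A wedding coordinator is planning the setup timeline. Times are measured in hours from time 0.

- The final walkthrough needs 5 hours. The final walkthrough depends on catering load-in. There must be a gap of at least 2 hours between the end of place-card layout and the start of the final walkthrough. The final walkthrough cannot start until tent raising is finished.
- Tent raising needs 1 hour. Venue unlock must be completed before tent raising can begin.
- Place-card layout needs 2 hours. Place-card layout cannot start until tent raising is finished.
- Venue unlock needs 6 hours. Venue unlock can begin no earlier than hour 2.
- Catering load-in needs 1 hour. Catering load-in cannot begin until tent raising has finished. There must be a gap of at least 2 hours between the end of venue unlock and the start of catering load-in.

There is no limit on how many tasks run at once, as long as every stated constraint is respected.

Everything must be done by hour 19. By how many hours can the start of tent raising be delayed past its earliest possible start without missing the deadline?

Venue unlock waits on its own release at hour 2, so it starts at hour 2 and finishes at 2 + 6 = hour 8.
Tent raising cannot begin until venue unlock (finishes hour 8). It runs from hour 8 to 8 + 1 = hour 9.

Working backward from the deadline:
To finish by hour 19, the final walkthrough (duration 5) must start no later than hour 14.
Catering load-in feeds into the final walkthrough (must start by hour 14); so catering load-in must finish by hour 14 and therefore start by hour 13.
Place-card layout must finish before the final walkthrough (must start by hour 14, minus 2-hour gap → hour 12). With a 2-hour duration, place-card layout must start by 12 − 2 = hour 10.
For tent raising: catering load-in (must start by hour 13); place-card layout (must start by hour 10); the final walkthrough (must start by hour 14). The most restrictive is hour 10; with a 1-hour duration, tent raising must start by hour 9.
So tent raising can start as early as hour 8 and as late as hour 9, giving 9 − 8 = 1 hour of slack.

1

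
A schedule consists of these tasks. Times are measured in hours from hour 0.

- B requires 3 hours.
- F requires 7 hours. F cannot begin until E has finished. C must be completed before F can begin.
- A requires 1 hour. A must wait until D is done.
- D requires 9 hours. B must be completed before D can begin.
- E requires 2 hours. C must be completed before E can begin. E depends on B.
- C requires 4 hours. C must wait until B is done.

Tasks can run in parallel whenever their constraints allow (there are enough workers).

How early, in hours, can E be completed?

B has no prerequisites, so it starts at hour 0 and finishes at hour 3.
C cannot begin until B (finishes hour 3). It runs from hour 3 to 3 + 4 = hour 7.
E needs all of C (finishes hour 7); B (finishes hour 3). That puts its earliest start at hour 7; it finishes at 7 + 2 = hour 9.

9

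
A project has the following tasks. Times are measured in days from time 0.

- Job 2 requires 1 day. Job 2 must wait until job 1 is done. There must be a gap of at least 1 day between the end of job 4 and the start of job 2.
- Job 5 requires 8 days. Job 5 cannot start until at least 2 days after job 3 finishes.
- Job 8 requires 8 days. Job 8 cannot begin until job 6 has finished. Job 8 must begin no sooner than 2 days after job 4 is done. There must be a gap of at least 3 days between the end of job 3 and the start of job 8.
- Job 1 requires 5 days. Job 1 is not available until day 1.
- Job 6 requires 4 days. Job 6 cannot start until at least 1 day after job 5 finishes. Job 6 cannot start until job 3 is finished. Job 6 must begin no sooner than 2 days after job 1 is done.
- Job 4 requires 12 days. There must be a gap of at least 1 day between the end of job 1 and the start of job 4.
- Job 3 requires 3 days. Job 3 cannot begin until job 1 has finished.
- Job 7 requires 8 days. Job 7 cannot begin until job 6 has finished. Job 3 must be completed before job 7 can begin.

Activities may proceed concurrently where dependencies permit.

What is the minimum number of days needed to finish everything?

Job 1 waits on its own release at day 1, so it starts at day 1 and finishes at 1 + 5 = day 6.
Job 4 cannot begin until job 1 (finishes day 6, plus 1-day gap → day 7). It runs from day 7 to 7 + 12 = day 19.
Job 2 needs all of job 1 (finishes day 6); job 4 (finishes day 19, plus 1-day gap → day 20). That puts its earliest start at day 20; it finishes at 20 + 1 = day 21.
Job 3 waits on job 1 (finishes day 6), so it starts at day 6 and finishes at 6 + 3 = day 9.
Job 5 waits on job 3 (finishes day 9, plus 2-day gap → day 11), so it starts at day 11 and finishes at 11 + 8 = day 19.
Job 6 cannot start until job 5 (finishes day 19, plus 1-day gap → day 20); job 3 (finishes day 9); job 1 (finishes day 6, plus 2-day gap → day 8). The controlling bound is day 20, so job 6 finishes at 20 + 4 = day 24.
Job 8 has to wait for job 6 (finishes day 24); job 4 (finishes day 19, plus 2-day gap → day 21); job 3 (finishes day 9, plus 3-day gap → day 12). The latest of these is day 24, so job 8 runs day 24 to 24 + 8 = day 32.
Job 7 has to wait for job 6 (finishes day 24); job 3 (finishes day 9). The latest of these is day 24, so job 7 runs day 24 to 24 + 8 = day 32.
All tasks are finished once the last one completes. Finish times: Job 1 at 6, Job 2 at 21, Job 3 at 9, Job 4 at 19, Job 5 at 19, Job 6 at 24, Job 7 at 32, Job 8 at 32. The latest is day 32.

32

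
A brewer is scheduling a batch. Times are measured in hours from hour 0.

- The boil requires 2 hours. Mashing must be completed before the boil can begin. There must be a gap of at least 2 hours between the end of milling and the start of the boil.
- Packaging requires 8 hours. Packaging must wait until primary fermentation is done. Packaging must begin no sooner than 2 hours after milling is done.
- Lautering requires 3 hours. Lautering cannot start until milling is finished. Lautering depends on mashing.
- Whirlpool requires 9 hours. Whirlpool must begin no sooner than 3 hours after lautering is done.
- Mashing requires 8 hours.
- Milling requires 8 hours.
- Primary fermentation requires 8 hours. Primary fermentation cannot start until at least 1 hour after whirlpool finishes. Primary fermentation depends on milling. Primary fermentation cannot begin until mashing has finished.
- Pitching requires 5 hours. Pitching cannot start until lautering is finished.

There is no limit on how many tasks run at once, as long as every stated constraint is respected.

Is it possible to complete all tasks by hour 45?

Yes

Mashing has no prerequisites, so it starts at hour 0 and finishes at hour 8.
Milling can start immediately at hour 0; it finishes at hour 8.
For the boil: mashing (finishes hour 8); milling (finishes hour 8, plus 2-hour gap → hour 10). Taking the maximum gives a start of hour 10, and it finishes at 10 + 2 = hour 12.
Lautering cannot start until milling (finishes hour 8); mashing (finishes hour 8). The controlling bound is hour 8, so lautering finishes at 8 + 3 = hour 11.
Pitching waits on lautering (finishes hour 11), so it starts at hour 11 and finishes at 11 + 5 = hour 16.
Whirlpool waits on lautering (finishes hour 11, plus 3-hour gap → hour 14), so it starts at hour 14 and finishes at 14 + 9 = hour 23.
Primary fermentation needs all of whirlpool (finishes hour 23, plus 1-hour gap → hour 24); milling (finishes hour 8); mashing (finishes hour 8). That puts its earliest start at hour 24; it finishes at 24 + 8 = hour 32.
For packaging: primary fermentation (finishes hour 32); milling (finishes hour 8, plus 2-hour gap → hour 10). Taking the maximum gives a start of hour 32, and it finishes at 32 + 8 = hour 40.
Every task is finished by hour 40, which is no later than the deadline of 45, so the schedule is feasible.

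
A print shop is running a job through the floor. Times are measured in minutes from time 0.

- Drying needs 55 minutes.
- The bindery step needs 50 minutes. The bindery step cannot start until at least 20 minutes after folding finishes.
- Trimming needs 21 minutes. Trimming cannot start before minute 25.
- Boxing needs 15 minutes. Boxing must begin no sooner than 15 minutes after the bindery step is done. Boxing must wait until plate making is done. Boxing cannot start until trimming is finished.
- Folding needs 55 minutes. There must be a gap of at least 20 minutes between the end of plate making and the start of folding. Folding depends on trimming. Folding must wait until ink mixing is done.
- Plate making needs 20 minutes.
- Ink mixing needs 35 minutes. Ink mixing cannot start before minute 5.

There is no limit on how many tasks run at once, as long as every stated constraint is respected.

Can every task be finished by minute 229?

Trimming cannot begin until its own release at minute 25. It runs from minute 25 to 25 + 21 = minute 46.
Drying can start immediately at minute 0; it finishes at minute 55.
After its own release at minute 5, ink mixing can start at minute 5 and finishes at minute 40.
Nothing blocks plate making, so it runs from minute 0 to minute 20.
Folding cannot start until plate making (finishes minute 20, plus 20-minute gap → minute 40); trimming (finishes minute 46); ink mixing (finishes minute 40). The controlling bound is minute 46, so folding finishes at 46 + 55 = minute 101.
The bindery step waits on folding (finishes minute 101, plus 20-minute gap → minute 121), so it starts at minute 121 and finishes at 121 + 50 = minute 171.
Boxing needs all of the bindery step (finishes minute 171, plus 15-minute gap → minute 186); plate making (finishes minute 20); trimming (finishes minute 46). That puts its earliest start at minute 186; it finishes at 186 + 15 = minute 201.
Every task is finished by minute 201, which is no later than the deadline of 229, so the schedule is feasible.

Yes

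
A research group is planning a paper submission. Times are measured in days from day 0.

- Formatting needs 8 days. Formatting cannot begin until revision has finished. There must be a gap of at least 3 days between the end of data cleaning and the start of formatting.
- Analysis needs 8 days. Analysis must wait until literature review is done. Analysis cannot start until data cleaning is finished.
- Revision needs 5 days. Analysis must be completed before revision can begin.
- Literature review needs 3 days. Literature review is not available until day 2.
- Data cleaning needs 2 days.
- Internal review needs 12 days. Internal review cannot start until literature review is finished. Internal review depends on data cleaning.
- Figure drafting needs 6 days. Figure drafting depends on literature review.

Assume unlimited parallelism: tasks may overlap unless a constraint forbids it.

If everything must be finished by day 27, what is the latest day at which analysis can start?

Formatting must finish by day 27; it takes 8 days, so it must start by 27 − 8 = day 19.
Since formatting (must start by day 19) depends on it, revision must finish by day 19. Backing off its 5-day duration gives a latest start of day 14.
Analysis feeds into revision (must start by day 14); so analysis must finish by day 14 and therefore start by day 6.

6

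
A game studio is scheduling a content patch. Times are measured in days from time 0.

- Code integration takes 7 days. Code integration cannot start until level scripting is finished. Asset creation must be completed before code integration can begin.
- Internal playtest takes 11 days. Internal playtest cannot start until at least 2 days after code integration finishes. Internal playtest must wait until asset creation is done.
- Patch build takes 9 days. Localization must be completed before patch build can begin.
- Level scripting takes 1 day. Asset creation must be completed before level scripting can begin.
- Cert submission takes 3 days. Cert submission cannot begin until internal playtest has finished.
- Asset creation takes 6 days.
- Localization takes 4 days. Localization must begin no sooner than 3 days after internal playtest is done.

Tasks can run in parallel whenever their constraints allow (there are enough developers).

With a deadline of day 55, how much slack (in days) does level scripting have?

Nothing blocks asset creation, so it runs from day 0 to day 6.
After asset creation (finishes day 6), level scripting can start at day 6 and finishes at day 7.

Working backward from the deadline:
To finish by day 55, patch build (duration 9) must start no later than day 46.
Localization must finish before patch build (must start by day 46). With a 4-day duration, localization must start by 46 − 4 = day 42.
Nothing follows cert submission; the deadline of day 55 is its only limit. It must start by 55 − 3 = day 52.
Internal playtest feeds localization (must start by day 42, minus 3-day gap → day 39); cert submission (must start by day 52). Taking the minimum, internal playtest must finish by day 39 and start by 39 − 11 = day 28.
Since internal playtest (must start by day 28, minus 2-day gap → day 26) depends on it, code integration must finish by day 26. Backing off its 7-day duration gives a latest start of day 19.
Since code integration (must start by day 19) depends on it, level scripting must finish by day 19. Backing off its 1-day duration gives a latest start of day 18.
So level scripting can start as early as day 6 and as late as day 18, giving 18 − 6 = 12 days of slack.

12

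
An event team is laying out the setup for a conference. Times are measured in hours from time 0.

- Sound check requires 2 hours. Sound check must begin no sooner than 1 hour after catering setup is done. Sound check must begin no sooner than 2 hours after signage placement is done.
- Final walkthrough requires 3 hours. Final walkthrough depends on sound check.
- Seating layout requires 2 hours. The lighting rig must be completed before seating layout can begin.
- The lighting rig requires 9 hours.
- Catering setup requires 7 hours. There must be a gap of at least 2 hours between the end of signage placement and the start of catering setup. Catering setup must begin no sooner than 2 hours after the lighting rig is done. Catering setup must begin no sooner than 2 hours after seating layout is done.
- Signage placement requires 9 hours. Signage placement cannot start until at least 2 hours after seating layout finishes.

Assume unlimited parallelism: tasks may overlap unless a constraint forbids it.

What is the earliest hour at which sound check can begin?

32

The lighting rig can start immediately at hour 0; it finishes at hour 9.
Seating layout waits on the lighting rig (finishes hour 9), so it starts at hour 9 and finishes at 9 + 2 = hour 11.
Signage placement cannot begin until seating layout (finishes hour 11, plus 2-hour gap → hour 13). It runs from hour 13 to 13 + 9 = hour 22.
Catering setup has to wait for signage placement (finishes hour 22, plus 2-hour gap → hour 24); the lighting rig (finishes hour 9, plus 2-hour gap → hour 11); seating layout (finishes hour 11, plus 2-hour gap → hour 13). The latest of these is hour 24, so catering setup runs hour 24 to 24 + 7 = hour 31.
Sound check waits on catering setup (finishes hour 31, plus 1-hour gap → hour 32); signage placement (finishes hour 22, plus 2-hour gap → hour 24). The latest of these is hour 32, which is the earliest sound check can start.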